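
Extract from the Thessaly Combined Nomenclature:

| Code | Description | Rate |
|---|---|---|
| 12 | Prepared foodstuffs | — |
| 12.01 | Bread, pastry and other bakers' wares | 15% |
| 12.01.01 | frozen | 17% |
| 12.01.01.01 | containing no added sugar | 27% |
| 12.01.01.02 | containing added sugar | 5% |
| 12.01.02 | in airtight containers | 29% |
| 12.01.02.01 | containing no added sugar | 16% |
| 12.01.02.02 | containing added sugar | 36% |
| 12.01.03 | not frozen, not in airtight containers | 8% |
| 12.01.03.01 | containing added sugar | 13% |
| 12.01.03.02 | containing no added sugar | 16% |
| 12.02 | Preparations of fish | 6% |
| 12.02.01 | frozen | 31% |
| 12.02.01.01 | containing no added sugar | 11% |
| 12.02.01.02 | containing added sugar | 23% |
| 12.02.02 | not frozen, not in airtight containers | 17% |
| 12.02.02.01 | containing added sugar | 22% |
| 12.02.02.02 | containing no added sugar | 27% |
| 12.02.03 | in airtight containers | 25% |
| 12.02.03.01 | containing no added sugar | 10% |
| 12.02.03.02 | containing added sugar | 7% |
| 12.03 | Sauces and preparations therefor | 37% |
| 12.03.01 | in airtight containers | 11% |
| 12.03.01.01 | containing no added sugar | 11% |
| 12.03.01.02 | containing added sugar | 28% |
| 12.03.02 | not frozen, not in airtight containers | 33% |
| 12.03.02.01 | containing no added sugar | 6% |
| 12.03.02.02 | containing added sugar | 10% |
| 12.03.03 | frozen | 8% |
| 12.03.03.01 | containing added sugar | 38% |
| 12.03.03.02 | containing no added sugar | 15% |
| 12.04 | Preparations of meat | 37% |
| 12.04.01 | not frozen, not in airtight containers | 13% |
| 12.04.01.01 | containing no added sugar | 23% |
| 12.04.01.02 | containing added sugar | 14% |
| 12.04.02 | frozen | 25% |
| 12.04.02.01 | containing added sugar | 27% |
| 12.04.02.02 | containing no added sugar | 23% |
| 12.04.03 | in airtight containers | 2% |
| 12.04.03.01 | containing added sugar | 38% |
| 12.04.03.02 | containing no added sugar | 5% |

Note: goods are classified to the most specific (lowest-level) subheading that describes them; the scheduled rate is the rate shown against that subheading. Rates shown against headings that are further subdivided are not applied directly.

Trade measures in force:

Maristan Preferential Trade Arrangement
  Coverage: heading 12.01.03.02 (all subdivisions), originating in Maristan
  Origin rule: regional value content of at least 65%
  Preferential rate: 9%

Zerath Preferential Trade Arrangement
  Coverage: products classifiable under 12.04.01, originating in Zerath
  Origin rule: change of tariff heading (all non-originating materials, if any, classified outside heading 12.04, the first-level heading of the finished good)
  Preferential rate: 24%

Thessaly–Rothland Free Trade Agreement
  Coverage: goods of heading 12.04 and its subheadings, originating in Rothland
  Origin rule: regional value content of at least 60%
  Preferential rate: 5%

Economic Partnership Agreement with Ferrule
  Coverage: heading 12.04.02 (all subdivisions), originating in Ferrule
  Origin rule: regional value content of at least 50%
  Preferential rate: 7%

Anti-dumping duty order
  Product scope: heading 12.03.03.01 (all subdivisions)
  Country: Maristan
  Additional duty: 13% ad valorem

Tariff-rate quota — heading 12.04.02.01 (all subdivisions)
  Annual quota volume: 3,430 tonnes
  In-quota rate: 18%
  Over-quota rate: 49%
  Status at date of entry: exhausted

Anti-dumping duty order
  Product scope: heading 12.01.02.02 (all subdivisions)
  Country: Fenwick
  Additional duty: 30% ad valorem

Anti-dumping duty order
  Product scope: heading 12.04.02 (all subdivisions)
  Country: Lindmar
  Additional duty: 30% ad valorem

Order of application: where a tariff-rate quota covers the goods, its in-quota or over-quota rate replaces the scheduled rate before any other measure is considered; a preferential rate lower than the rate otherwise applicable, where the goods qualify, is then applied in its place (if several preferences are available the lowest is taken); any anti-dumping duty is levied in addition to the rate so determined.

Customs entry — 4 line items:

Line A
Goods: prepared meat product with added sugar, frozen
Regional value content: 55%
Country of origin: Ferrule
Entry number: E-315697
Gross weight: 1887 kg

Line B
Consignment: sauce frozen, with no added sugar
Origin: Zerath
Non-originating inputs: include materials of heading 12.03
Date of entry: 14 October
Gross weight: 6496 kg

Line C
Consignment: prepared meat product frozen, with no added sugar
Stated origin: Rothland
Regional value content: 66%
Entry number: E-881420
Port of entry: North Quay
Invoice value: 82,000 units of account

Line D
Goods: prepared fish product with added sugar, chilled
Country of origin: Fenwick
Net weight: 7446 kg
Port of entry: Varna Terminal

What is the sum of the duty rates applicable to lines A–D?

Line A: prepared meat product → 12.04; frozen → 12.04.02; with added sugar → 12.04.02.01. Scheduled 27%. quota on 12.04.02.01 exhausted → over-quota 49%; Ferrule agreement on 12.04.02: RVC ≥ 50% → 7% available; preferential 7%. → 7%.
Line B: sauce → 12.03; frozen → 12.03.03; with no added sugar → 12.03.03.02. Scheduled 15%. Zerath agreement on 12.04.01: 12.03.03.02 not covered. → 15%.
Line C: prepared meat product → 12.04; frozen → 12.04.02; with no added sugar → 12.04.02.02. Scheduled 23%. Rothland agreement on 12.04: RVC ≥ 60% → 5% available; preferential 5%. → 5%.
Line D: prepared fish product → 12.02; chilled → 12.02.02; with added sugar → 12.02.02.01. Scheduled 22%. No special measure applies. → 22%.
Sum: 7% + 15% + 5% + 22% = 49%.

49%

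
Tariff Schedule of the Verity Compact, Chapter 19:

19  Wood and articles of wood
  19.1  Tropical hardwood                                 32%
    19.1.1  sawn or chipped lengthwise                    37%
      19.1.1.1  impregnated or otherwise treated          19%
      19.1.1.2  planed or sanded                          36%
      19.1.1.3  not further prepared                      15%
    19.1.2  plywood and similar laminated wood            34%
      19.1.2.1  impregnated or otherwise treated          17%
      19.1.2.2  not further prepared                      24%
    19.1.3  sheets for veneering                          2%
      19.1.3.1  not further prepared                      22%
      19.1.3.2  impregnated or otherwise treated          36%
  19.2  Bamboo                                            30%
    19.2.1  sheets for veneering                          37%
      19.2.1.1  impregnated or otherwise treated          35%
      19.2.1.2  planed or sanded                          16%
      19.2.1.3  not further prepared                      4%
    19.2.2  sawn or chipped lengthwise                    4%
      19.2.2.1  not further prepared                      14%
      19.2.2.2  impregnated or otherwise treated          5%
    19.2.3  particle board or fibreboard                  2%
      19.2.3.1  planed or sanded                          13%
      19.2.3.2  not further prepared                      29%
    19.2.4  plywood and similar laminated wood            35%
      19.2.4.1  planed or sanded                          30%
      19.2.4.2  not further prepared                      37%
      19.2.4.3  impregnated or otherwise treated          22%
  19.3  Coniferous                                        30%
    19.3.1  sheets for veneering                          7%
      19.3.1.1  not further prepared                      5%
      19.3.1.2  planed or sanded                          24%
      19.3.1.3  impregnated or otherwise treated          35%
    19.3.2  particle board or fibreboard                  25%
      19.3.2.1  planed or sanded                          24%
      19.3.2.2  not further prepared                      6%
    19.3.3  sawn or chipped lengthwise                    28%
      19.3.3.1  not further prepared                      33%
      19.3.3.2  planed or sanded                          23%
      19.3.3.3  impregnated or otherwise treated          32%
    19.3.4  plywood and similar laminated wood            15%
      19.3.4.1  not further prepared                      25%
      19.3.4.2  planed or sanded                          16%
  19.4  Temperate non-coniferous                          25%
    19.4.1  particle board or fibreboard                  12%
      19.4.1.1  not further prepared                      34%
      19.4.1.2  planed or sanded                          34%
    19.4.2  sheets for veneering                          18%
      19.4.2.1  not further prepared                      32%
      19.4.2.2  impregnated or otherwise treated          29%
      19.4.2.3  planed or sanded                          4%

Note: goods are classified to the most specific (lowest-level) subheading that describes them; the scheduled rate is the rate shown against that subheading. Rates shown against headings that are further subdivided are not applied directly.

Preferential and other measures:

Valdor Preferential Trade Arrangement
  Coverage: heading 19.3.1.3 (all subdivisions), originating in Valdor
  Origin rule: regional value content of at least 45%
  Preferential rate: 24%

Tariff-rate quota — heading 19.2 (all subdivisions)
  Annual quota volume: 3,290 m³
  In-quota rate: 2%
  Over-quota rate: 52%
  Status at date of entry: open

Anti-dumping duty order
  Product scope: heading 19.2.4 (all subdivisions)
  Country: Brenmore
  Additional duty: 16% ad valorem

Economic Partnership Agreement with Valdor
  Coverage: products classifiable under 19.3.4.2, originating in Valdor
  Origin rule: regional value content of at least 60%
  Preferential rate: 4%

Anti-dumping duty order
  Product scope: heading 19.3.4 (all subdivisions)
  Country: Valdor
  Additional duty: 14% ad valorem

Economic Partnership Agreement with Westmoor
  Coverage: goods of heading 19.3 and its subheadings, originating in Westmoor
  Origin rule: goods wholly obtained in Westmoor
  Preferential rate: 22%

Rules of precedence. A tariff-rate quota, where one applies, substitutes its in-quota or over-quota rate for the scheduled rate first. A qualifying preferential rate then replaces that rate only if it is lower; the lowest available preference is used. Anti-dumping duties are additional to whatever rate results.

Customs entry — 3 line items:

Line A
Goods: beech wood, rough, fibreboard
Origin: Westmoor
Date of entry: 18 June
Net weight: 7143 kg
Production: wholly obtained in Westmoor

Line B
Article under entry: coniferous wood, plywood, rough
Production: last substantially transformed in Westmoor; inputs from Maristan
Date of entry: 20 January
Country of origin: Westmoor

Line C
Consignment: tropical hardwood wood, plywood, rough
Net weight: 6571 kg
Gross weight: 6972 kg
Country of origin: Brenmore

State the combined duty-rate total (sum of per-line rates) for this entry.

83%

Line A: beech → 19.4; fibreboard → 19.4.1; rough → 19.4.1.1. Scheduled 34%. Westmoor agreement on 19.3: 19.4.1.1 not covered. → 34%.
Line B: coniferous → 19.3; plywood → 19.3.4; rough → 19.3.4.1. Scheduled 25%. Westmoor agreement on 19.3: not wholly obtained. → 25%.
Line C: tropical hardwood → 19.1; plywood → 19.1.2; rough → 19.1.2.2. Scheduled 24%. No special measure applies. → 24%.
Sum: 34% + 25% + 24% = 83%.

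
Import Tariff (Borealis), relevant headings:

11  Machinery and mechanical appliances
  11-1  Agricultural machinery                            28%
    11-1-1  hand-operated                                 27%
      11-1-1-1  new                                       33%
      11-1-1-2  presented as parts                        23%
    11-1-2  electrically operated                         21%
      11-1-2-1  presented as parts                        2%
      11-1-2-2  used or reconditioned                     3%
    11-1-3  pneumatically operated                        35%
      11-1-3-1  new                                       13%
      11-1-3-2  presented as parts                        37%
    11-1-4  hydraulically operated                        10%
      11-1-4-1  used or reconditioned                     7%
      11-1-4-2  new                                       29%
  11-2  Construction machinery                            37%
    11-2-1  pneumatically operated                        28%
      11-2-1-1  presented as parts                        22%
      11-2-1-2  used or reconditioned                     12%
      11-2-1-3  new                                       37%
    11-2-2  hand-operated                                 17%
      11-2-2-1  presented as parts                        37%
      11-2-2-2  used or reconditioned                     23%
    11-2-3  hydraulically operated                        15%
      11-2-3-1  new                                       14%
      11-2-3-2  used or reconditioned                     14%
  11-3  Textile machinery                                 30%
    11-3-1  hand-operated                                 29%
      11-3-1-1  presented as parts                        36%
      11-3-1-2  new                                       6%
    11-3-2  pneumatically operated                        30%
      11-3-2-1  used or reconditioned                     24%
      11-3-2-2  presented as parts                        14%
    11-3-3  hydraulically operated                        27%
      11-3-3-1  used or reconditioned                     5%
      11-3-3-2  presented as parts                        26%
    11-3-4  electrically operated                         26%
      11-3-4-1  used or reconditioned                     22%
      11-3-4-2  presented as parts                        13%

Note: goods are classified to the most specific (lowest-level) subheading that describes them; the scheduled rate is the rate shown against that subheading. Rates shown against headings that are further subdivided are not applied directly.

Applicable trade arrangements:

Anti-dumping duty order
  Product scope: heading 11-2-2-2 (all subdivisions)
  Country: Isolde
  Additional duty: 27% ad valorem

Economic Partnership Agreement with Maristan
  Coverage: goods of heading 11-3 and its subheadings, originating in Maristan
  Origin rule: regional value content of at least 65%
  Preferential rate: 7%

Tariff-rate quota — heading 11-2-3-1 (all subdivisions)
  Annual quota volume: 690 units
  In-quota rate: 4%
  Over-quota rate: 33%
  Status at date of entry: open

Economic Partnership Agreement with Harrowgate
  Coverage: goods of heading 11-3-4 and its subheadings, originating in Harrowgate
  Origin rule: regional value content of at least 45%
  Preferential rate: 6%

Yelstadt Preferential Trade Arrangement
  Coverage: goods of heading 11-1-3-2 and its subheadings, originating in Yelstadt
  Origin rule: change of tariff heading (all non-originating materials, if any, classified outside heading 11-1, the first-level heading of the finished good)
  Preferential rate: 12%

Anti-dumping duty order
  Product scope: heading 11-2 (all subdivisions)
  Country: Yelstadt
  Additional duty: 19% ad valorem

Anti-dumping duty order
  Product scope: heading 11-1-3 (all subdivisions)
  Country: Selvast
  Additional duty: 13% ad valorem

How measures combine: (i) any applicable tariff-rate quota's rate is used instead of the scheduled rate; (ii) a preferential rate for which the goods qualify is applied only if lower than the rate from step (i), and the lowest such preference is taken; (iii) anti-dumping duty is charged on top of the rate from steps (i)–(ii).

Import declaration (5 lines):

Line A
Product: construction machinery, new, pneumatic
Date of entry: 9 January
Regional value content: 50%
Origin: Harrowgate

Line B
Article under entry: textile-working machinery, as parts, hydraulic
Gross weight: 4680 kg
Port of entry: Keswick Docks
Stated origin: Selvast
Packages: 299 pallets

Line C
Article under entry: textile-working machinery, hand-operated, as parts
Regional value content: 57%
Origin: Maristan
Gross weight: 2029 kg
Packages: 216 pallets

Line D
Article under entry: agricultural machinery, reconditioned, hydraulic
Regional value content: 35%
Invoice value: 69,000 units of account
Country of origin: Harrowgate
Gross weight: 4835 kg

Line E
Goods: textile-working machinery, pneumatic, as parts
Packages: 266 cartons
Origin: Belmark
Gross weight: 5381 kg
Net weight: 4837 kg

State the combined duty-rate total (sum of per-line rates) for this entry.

Line A: construction → 11-2; pneumatic → 11-2-1; new → 11-2-1-3. Scheduled 37%. Harrowgate agreement on 11-3-4: 11-2-1-3 not covered. → 37%.
Line B: textile-working → 11-3; hydraulic → 11-3-3; as parts → 11-3-3-2. Scheduled 26%. No special measure applies. → 26%.
Line C: textile-working → 11-3; hand-operated → 11-3-1; as parts → 11-3-1-1. Scheduled 36%. Maristan agreement on 11-3: RVC < 65%. → 36%.
Line D: agricultural → 11-1; hydraulic → 11-1-4; reconditioned → 11-1-4-1. Scheduled 7%. Harrowgate agreement on 11-3-4: 11-1-4-1 not covered. → 7%.
Line E: textile-working → 11-3; pneumatic → 11-3-2; as parts → 11-3-2-2. Scheduled 14%. No special measure applies. → 14%.
Sum: 37% + 26% + 36% + 7% + 14% = 120%.

120%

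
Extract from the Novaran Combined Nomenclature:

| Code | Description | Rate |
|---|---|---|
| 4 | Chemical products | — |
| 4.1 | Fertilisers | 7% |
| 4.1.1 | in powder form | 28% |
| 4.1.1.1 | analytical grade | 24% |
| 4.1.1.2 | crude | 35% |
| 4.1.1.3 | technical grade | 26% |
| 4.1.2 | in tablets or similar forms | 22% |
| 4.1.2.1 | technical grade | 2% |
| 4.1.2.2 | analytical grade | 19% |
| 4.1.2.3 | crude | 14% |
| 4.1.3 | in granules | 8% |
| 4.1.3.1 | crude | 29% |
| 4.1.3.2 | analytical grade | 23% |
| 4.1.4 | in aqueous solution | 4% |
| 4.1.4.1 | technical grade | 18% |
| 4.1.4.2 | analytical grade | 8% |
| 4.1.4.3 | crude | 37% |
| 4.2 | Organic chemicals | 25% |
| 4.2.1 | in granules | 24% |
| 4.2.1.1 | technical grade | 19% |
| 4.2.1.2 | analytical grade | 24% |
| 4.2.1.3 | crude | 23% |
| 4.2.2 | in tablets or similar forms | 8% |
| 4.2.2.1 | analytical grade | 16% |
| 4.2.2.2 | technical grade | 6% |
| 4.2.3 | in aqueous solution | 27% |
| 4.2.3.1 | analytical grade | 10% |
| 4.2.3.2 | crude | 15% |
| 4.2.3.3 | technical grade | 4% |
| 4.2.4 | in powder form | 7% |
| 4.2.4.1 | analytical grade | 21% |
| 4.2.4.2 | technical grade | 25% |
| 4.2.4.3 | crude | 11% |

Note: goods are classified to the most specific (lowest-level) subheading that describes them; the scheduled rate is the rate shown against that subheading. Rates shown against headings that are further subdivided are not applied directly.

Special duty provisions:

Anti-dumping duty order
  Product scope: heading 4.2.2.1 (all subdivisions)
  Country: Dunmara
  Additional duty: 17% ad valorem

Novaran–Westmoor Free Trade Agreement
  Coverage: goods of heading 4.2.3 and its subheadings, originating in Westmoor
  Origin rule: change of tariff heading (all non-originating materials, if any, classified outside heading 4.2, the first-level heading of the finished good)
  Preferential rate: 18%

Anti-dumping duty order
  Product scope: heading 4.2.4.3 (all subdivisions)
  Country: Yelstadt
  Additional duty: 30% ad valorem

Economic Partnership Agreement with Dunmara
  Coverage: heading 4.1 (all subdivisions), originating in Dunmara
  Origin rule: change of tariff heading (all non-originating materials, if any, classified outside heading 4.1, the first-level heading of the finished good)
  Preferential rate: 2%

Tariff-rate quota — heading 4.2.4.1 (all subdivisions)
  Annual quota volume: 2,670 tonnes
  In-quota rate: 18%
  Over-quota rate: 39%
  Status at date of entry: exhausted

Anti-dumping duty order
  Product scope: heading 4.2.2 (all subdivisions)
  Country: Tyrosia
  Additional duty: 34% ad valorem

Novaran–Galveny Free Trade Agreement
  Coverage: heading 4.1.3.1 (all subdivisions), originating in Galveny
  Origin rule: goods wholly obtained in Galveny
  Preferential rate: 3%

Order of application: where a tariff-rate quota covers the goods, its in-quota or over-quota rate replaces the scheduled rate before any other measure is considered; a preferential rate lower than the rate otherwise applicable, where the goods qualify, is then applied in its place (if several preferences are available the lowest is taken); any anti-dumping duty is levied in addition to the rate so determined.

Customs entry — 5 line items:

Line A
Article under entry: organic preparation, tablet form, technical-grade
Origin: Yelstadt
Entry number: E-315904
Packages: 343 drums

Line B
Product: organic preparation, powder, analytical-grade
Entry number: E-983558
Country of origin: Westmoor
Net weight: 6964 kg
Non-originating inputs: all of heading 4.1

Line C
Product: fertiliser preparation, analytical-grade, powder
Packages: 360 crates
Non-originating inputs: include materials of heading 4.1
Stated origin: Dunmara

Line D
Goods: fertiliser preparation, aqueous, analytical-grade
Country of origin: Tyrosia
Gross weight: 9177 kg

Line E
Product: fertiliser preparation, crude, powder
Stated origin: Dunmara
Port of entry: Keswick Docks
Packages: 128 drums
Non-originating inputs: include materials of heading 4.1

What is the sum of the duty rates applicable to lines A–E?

Line A: organic → 4.2; tablet form → 4.2.2; technical-grade → 4.2.2.2. Scheduled 6%. No special measure applies. → 6%.
Line B: organic → 4.2; powder → 4.2.4; analytical-grade → 4.2.4.1. Scheduled 21%. quota on 4.2.4.1 exhausted → over-quota 39%; Westmoor agreement on 4.2.3: 4.2.4.1 not covered. → 39%.
Line C: fertiliser → 4.1; powder → 4.1.1; analytical-grade → 4.1.1.1. Scheduled 24%. Dunmara agreement on 4.1: CTH not met. → 24%.
Line D: fertiliser → 4.1; aqueous → 4.1.4; analytical-grade → 4.1.4.2. Scheduled 8%. No special measure applies. → 8%.
Line E: fertiliser → 4.1; powder → 4.1.1; crude → 4.1.1.2. Scheduled 35%. Dunmara agreement on 4.1: CTH not met. → 35%.
Sum: 6% + 39% + 24% + 8% + 35% = 112%.

112%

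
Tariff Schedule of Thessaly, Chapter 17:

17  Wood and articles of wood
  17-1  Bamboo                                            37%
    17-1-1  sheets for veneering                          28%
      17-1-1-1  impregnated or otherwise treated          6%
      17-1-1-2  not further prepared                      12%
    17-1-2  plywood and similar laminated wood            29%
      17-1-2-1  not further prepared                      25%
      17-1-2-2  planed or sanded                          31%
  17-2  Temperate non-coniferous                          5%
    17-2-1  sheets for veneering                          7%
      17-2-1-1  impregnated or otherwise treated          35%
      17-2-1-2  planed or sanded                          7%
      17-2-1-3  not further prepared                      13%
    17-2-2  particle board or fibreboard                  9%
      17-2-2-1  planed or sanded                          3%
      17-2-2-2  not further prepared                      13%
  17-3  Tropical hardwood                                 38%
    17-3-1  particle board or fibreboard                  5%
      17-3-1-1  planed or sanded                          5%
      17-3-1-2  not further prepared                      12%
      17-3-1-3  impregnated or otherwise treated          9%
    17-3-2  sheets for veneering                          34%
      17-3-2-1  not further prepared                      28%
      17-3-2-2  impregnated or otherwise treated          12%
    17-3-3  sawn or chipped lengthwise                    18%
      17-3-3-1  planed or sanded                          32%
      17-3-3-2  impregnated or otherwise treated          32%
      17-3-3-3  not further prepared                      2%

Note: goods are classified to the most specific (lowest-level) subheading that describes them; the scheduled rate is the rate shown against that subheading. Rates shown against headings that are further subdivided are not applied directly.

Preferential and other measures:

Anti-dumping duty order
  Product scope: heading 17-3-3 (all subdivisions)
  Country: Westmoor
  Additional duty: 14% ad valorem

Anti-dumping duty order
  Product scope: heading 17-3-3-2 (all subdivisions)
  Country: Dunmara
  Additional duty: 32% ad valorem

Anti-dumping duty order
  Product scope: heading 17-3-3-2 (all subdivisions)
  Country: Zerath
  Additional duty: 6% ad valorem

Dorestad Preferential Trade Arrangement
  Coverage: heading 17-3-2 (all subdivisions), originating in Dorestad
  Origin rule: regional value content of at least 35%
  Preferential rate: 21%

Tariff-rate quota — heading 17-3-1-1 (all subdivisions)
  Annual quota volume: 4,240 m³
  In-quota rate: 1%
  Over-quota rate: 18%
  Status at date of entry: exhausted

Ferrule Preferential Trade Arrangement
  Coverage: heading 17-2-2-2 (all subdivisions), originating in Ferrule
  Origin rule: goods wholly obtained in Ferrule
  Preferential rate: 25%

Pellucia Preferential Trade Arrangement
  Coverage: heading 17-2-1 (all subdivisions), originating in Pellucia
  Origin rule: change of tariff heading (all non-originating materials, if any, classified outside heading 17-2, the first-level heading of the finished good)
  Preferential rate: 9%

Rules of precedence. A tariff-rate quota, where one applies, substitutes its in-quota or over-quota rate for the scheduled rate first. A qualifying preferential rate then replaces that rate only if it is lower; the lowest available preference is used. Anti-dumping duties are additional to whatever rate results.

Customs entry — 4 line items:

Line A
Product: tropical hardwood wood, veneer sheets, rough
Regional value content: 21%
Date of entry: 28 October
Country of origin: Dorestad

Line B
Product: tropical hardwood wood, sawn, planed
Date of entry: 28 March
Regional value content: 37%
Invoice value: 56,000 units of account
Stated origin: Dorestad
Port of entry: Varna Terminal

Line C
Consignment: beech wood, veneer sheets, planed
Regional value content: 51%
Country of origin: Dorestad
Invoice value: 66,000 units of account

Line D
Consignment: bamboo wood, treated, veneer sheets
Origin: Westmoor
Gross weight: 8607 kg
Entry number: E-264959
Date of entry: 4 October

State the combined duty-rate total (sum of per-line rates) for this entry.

73%

Line A: tropical hardwood → 17-3; veneer sheets → 17-3-2; rough → 17-3-2-1. Scheduled 28%. Dorestad agreement on 17-3-2: RVC < 35%. → 28%.
Line B: tropical hardwood → 17-3; sawn → 17-3-3; planed → 17-3-3-1. Scheduled 32%. Dorestad agreement on 17-3-2: 17-3-3-1 not covered. → 32%.
Line C: beech → 17-2; veneer sheets → 17-2-1; planed → 17-2-1-2. Scheduled 7%. Dorestad agreement on 17-3-2: 17-2-1-2 not covered. → 7%.
Line D: bamboo → 17-1; veneer sheets → 17-1-1; treated → 17-1-1-1. Scheduled 6%. No special measure applies. → 6%.
Sum: 28% + 32% + 7% + 6% = 73%.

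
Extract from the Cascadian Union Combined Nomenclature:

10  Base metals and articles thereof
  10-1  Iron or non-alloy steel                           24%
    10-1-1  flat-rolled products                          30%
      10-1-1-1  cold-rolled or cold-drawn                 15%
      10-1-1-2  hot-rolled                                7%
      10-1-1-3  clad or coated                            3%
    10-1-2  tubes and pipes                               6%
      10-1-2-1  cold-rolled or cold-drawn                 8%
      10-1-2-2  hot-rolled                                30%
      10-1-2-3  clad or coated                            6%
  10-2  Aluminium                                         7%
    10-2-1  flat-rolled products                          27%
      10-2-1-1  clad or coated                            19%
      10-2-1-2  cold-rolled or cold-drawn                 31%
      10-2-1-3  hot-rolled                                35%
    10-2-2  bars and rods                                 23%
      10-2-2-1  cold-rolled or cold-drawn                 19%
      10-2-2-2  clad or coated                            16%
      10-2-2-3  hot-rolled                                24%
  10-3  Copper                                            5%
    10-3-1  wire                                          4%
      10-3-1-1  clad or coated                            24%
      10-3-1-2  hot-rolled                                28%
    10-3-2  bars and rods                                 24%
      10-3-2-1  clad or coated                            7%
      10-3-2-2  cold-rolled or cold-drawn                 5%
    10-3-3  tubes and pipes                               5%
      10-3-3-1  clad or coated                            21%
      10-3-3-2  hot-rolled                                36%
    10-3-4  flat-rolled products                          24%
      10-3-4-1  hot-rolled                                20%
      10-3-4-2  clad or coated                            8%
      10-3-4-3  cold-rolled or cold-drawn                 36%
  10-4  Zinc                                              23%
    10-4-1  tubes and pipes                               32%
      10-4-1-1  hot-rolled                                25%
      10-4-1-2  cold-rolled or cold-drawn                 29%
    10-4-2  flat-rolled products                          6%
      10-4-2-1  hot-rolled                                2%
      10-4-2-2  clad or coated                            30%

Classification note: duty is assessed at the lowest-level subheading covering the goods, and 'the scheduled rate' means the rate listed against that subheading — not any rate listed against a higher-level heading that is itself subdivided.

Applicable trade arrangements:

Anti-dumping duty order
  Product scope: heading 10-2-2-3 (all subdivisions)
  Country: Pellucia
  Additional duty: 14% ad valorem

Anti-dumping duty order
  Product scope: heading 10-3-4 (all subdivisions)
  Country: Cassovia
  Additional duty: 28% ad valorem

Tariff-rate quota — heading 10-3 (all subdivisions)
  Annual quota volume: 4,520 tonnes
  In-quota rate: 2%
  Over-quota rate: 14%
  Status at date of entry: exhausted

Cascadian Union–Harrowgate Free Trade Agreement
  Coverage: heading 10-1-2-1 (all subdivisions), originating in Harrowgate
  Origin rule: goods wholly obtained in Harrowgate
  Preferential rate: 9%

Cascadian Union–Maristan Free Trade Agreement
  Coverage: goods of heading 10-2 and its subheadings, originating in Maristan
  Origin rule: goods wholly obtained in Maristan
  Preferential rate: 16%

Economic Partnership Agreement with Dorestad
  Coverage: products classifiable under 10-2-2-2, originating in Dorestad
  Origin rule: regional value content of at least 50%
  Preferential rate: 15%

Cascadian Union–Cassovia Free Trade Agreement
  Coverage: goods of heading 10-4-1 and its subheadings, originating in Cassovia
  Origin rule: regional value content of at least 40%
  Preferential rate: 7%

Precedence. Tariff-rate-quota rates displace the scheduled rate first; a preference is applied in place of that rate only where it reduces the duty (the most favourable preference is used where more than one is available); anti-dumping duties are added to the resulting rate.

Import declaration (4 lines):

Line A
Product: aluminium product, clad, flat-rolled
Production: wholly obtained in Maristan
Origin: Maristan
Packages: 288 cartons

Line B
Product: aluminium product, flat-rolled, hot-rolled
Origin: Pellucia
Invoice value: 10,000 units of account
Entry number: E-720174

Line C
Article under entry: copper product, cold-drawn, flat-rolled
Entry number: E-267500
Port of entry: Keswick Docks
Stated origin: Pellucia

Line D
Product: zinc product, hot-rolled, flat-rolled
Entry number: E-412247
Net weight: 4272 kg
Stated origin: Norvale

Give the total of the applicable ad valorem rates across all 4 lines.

67%

Line A: aluminium → 10-2; flat-rolled → 10-2-1; clad → 10-2-1-1. Scheduled 19%. Maristan agreement on 10-2: wholly obtained → 16% available; preferential 16%. → 16%.
Line B: aluminium → 10-2; flat-rolled → 10-2-1; hot-rolled → 10-2-1-3. Scheduled 35%. No special measure applies. → 35%.
Line C: copper → 10-3; flat-rolled → 10-3-4; cold-drawn → 10-3-4-3. Scheduled 36%. quota on 10-3 exhausted → over-quota 14%. → 14%.
Line D: zinc → 10-4; flat-rolled → 10-4-2; hot-rolled → 10-4-2-1. Scheduled 2%. No special measure applies. → 2%.
Sum: 16% + 35% + 14% + 2% = 67%.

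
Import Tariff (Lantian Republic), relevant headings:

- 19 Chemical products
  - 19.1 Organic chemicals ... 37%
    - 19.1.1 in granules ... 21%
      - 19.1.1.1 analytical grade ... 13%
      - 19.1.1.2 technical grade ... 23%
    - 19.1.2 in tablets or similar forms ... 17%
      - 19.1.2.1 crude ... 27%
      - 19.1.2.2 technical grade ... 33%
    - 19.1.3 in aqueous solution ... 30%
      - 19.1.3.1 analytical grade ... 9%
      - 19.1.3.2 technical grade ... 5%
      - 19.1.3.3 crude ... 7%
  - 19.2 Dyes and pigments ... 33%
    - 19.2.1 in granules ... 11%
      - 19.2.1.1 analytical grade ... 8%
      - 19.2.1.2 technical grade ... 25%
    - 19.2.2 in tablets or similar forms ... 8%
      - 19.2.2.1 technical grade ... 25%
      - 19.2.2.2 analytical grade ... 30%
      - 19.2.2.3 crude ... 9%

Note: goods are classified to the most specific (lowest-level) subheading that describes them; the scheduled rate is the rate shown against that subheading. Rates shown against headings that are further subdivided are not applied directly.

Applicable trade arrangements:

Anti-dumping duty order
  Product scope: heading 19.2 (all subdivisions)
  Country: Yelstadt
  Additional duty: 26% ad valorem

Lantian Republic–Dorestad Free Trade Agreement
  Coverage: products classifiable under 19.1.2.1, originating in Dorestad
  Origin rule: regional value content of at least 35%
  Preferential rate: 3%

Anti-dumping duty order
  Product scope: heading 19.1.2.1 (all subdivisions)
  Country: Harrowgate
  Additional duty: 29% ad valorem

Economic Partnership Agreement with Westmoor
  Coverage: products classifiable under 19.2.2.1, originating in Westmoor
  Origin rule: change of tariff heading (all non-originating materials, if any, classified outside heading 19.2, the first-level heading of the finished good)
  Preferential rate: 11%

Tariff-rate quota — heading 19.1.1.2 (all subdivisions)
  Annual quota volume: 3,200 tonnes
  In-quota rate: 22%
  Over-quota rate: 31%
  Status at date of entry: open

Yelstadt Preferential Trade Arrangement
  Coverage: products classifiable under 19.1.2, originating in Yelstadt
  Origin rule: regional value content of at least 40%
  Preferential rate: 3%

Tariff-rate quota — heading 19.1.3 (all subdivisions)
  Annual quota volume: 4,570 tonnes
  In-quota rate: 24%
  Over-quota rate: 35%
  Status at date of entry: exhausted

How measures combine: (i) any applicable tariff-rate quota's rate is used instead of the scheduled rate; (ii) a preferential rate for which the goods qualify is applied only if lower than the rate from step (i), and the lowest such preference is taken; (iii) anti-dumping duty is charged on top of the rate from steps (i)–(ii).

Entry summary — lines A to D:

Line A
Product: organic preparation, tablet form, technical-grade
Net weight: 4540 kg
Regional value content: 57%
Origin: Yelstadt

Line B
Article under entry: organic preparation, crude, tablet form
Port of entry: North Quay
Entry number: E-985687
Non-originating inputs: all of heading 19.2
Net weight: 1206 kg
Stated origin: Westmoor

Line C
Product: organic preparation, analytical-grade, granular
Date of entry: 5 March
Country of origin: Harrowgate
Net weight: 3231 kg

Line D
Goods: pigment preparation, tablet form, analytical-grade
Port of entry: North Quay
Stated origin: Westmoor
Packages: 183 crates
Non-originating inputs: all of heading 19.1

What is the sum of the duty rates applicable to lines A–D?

73%

Line A: organic → 19.1; tablet form → 19.1.2; technical-grade → 19.1.2.2. Scheduled 33%. Yelstadt agreement on 19.1.2: RVC ≥ 40% → 3% available; preferential 3%. → 3%.
Line B: organic → 19.1; tablet form → 19.1.2; crude → 19.1.2.1. Scheduled 27%. Westmoor agreement on 19.2.2.1: 19.1.2.1 not covered. → 27%.
Line C: organic → 19.1; granular → 19.1.1; analytical-grade → 19.1.1.1. Scheduled 13%. No special measure applies. → 13%.
Line D: pigment → 19.2; tablet form → 19.2.2; analytical-grade → 19.2.2.2. Scheduled 30%. Westmoor agreement on 19.2.2.1: 19.2.2.2 not covered. → 30%.
Sum: 3% + 27% + 13% + 30% = 73%.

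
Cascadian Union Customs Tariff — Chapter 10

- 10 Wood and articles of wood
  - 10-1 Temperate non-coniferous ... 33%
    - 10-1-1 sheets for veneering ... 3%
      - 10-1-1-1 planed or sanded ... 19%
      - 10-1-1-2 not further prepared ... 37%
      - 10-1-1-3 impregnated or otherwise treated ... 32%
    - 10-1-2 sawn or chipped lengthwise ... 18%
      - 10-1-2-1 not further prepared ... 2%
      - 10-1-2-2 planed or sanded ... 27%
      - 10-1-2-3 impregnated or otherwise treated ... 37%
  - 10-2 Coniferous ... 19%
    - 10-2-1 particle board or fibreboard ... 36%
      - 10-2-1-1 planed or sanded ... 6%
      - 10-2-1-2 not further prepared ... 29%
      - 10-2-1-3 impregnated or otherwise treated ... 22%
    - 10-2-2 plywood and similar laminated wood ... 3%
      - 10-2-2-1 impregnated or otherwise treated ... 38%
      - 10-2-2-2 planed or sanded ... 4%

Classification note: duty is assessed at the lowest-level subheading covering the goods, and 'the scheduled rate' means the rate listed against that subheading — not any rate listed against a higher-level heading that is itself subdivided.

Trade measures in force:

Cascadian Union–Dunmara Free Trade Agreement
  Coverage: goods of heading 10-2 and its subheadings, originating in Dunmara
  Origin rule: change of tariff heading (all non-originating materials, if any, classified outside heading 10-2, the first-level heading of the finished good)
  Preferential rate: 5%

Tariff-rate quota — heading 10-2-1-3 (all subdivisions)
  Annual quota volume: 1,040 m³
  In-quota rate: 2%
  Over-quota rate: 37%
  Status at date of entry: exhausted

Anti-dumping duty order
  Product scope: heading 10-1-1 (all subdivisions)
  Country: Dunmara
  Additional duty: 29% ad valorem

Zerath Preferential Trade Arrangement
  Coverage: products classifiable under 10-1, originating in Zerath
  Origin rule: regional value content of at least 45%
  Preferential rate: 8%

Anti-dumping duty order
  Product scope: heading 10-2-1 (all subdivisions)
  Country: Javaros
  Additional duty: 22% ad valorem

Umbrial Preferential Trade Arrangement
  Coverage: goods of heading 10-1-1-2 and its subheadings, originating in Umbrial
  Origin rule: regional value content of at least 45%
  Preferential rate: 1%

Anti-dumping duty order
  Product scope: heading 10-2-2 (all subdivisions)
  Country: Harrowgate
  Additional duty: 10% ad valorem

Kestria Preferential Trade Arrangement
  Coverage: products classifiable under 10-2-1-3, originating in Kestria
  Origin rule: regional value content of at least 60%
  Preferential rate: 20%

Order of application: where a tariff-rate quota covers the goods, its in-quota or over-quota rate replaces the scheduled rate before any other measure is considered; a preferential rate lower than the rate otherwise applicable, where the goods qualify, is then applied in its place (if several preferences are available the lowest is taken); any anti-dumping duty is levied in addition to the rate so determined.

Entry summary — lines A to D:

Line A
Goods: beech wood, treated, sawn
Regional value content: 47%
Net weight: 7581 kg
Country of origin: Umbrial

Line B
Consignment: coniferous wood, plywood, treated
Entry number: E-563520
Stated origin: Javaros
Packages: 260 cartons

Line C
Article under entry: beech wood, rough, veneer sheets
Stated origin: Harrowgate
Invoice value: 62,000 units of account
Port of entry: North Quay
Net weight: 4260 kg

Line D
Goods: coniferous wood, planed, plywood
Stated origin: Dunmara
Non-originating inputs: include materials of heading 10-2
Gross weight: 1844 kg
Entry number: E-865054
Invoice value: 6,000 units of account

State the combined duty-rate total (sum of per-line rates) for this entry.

116%

Line A: beech → 10-1; sawn → 10-1-2; treated → 10-1-2-3. Scheduled 37%. Umbrial agreement on 10-1-1-2: 10-1-2-3 not covered. → 37%.
Line B: coniferous → 10-2; plywood → 10-2-2; treated → 10-2-2-1. Scheduled 38%. No special measure applies. → 38%.
Line C: beech → 10-1; veneer sheets → 10-1-1; rough → 10-1-1-2. Scheduled 37%. No special measure applies. → 37%.
Line D: coniferous → 10-2; plywood → 10-2-2; planed → 10-2-2-2. Scheduled 4%. Dunmara agreement on 10-2: CTH not met. → 4%.
Sum: 37% + 38% + 37% + 4% = 116%.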